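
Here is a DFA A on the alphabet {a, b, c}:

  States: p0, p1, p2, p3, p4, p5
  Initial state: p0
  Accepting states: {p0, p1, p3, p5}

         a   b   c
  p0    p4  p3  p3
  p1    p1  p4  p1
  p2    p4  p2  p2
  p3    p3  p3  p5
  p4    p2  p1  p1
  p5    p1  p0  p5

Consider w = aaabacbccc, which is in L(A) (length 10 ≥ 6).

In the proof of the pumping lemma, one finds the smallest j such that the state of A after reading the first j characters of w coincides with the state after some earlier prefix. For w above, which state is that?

p4

State sequence: p0 -a-> p4 -a-> p2 -a-> p4 -b-> p1 -a-> p1 -c-> p1 -b-> p4 -c-> p1 -c-> p1 -c-> p1
First repeat at step 3: p4 was already visited.

The earliest repeat is at step j = 3: A is in p4, which it already visited at step i = 1.
Pumping length from the standard proof: p = 6 (the number of states). The repeated state found above gives |xy| = j ≤ 6 and |y| = j − i ≥ 1.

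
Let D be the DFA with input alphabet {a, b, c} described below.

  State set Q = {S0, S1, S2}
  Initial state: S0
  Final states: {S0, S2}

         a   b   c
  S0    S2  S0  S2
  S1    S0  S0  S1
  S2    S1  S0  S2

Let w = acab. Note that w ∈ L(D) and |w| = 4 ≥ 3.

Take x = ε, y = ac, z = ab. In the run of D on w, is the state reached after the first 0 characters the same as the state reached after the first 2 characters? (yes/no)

State sequence: S0 -a-> S2 -c-> S2

After x (step 0): S0. After xy (step 2): S2.
They differ (S0 ≠ S2), so y is not a cycle from the state after x; this split is not the one the pumping-lemma construction produces, and pumping y need not keep the string in L(D).

no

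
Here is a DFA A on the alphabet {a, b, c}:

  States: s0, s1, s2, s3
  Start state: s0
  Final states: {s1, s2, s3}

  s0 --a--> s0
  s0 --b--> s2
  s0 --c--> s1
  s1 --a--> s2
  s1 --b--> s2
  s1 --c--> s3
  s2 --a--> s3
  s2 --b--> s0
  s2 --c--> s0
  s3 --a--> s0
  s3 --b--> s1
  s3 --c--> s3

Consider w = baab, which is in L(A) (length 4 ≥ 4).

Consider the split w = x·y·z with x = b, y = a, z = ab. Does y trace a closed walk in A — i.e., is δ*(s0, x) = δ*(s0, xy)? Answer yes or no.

State sequence: s0 -b-> s2 -a-> s3

After x (step 1): s2. After xy (step 2): s3.
They differ (s2 ≠ s3), so y is not a cycle from the state after x; this split is not the one the pumping-lemma construction produces, and pumping y need not keep the string in L(A).

no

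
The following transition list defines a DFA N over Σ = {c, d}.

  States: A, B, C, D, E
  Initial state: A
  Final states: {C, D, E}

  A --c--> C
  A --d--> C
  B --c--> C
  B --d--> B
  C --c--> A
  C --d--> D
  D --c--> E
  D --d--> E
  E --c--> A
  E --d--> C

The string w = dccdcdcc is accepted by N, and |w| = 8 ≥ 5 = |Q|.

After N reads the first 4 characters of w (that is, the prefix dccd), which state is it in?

D

State sequence: A -d-> C -c-> A -c-> C -d-> D

After reading 4 characters, N is in state D.
(This kind of state-tracing is the core of the pumping-lemma construction: with 5 states, pigeonhole forces a repeat within the first 5 steps.)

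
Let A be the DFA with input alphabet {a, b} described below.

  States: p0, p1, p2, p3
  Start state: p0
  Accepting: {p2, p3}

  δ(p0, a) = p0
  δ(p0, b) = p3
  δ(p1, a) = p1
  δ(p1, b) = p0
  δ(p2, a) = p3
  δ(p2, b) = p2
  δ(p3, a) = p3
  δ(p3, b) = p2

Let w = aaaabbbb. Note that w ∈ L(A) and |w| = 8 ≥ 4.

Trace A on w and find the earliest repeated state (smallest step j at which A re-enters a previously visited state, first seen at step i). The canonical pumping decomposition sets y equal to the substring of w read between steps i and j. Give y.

State sequence: p0 -a-> p0 -a-> p0 -a-> p0 -a-> p0 -b-> p3 -b-> p2 -b-> p2 -b-> p2
First repeat at step 1: p0 was already visited.

So i = 0, j = 1, giving x = w[0:0] = ε, y = w[0:1] = a, z = w[1:8] = aaabbbb.
Check: |xy| = 1 ≤ 4 and |y| = 1 ≥ 1. Reading y takes A from p0 back to p0, so every xyⁱz is accepted.

a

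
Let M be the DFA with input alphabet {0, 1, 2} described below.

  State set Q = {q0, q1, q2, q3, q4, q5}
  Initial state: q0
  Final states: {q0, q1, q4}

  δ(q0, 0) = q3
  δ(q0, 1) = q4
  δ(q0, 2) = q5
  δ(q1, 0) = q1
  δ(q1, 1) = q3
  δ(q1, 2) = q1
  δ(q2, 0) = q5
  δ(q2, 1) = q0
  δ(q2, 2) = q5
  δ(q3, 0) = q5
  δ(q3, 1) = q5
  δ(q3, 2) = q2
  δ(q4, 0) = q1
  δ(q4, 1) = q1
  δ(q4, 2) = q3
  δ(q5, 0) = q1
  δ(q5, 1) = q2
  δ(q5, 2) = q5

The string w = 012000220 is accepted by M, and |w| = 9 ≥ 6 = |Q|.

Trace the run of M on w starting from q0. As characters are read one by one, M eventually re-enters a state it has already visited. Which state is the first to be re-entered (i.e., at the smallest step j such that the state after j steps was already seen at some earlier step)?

q5

State sequence: q0 -0-> q3 -1-> q5 -2-> q5 -0-> q1 -0-> q1 -0-> q1 -2-> q1 -2-> q1 -0-> q1
First repeat at step 3: q5 was already visited.

The earliest repeat is at step j = 3: M is in q5, which it already visited at step i = 2.
Since M has 6 states, any run of length ≥ 6 visits 6+1 states, so by pigeonhole some state repeats within the first 6 steps — that repeat gives the pumpable loop.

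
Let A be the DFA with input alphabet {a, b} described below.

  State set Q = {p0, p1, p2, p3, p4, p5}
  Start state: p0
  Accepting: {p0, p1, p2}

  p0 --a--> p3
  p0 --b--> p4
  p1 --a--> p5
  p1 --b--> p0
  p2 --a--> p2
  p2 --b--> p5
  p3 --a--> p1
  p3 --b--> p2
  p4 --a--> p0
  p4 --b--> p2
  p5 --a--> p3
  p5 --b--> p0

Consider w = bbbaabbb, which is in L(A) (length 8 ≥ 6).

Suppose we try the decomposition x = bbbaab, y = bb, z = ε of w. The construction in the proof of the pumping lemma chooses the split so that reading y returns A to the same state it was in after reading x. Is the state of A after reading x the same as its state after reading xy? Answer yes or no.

Run of A on the first 8 characters of w = b b b a a b b b:
  step 0: p0  (start)
  step 1: p4  (read b: p0→p4)
  step 2: p2  (read b: p4→p2)
  step 3: p5  (read b: p2→p5)
  step 4: p3  (read a: p5→p3)
  step 5: p1  (read a: p3→p1)
  step 6: p0  (read b: p1→p0)
  step 7: p4  (read b: p0→p4)
  step 8: p2  (read b: p4→p2)

After x (step 6): p0. After xy (step 8): p2.
They differ (p0 ≠ p2), so y is not a cycle from the state after x; this split is not the one the pumping-lemma construction produces, and pumping y need not keep the string in L(A).

no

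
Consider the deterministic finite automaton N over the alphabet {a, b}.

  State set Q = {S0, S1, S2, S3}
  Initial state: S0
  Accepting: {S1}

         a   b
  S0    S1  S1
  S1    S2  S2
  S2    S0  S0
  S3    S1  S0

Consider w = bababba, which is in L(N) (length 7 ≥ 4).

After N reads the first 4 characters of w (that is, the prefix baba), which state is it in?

Run of N on the first 4 characters of w = b a b a:
  step 0: S0  (start)
  step 1: S1  (read b: S0→S1)
  step 2: S2  (read a: S1→S2)
  step 3: S0  (read b: S2→S0)
  step 4: S1  (read a: S0→S1)

After reading 4 characters, N is in state S1.
(This kind of state-tracing is the core of the pumping-lemma construction: with 4 states, pigeonhole forces a repeat within the first 4 steps.)

S1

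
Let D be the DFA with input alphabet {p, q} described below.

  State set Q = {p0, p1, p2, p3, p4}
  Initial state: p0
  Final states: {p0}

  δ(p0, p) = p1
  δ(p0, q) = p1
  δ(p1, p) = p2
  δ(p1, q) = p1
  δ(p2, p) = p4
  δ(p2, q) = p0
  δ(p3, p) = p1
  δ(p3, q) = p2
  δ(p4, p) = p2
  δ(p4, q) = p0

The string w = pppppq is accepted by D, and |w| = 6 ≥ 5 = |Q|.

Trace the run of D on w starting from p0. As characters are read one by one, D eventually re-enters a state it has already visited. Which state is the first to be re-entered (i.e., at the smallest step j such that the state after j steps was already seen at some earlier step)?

p2

Run of D on w = p p p p p q:
  step 0: p0  (start)
  step 1: p1  (read p: p0→p1)
  step 2: p2  (read p: p1→p2)
  step 3: p4  (read p: p2→p4)
  step 4: p2  (read p: p4→p2)   ← first repeat (p2 seen earlier)
  step 5: p4  (read p: p2→p4)
  step 6: p0  (read q: p4→p0)

The earliest repeat is at step j = 4: D is in p2, which it already visited at step i = 2.
The DFA has 5 states, so the proof of the pumping lemma guarantees a repeated state among the first 5+1 visited; the segment between the two visits is the pumpable y.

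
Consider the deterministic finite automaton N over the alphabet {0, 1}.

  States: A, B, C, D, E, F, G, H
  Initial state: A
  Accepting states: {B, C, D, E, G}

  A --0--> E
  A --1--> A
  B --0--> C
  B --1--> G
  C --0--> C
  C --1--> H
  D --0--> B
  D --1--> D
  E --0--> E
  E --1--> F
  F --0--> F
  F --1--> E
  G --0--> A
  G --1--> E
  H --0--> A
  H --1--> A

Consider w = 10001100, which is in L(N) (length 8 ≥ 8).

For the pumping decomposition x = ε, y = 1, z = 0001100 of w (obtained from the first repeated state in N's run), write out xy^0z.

xy⁰z = xz = ε·0001100 = 0001100.
Reading y = 1 takes N from A back to A, so after x the machine is still in A, and z then leads to the accepting state E. Hence 0001100 ∈ L(N).

0001100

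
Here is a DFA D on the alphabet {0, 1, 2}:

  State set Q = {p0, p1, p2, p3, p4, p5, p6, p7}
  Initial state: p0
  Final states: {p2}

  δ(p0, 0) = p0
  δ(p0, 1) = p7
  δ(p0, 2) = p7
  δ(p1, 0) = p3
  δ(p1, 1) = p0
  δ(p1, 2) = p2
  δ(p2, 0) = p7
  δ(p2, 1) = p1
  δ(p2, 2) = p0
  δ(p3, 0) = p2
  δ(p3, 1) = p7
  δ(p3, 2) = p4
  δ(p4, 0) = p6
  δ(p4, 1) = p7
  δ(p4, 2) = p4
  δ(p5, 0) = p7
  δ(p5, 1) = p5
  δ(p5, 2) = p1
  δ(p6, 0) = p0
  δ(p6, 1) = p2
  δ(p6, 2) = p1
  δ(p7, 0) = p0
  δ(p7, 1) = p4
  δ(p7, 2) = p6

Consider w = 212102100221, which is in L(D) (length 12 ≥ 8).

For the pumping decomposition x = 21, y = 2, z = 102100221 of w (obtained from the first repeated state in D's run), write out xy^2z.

xy^2z = 21·2·2·102100221 = 2122102100221.
Reading y = 2 takes D from p4 back to p4, so after x·y·y the machine is still in p4, and z then leads to the accepting state p2. Hence 2122102100221 ∈ L(D).

2122102100221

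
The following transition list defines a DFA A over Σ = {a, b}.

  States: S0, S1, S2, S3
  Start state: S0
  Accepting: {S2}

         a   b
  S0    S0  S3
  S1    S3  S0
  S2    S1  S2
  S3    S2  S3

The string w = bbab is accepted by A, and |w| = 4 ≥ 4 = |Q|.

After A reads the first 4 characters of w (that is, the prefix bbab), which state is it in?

S2

Run of A on the first 4 characters of w = b b a b:
  step 0: S0  (start)
  step 1: S3  (read b: S0→S3)
  step 2: S3  (read b: S3→S3)
  step 3: S2  (read a: S3→S2)
  step 4: S2  (read b: S2→S2)

After reading 4 characters, A is in state S2.
(This kind of state-tracing is the core of the pumping-lemma construction: with 4 states, pigeonhole forces a repeat within the first 4 steps.)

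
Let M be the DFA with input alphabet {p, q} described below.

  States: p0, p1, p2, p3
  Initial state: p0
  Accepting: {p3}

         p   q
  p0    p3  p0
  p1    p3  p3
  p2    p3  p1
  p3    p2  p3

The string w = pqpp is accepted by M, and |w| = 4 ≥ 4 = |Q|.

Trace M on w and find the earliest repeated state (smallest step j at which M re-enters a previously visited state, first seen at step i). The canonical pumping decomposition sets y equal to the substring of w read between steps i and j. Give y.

q

State sequence: p0 -p-> p3 -q-> p3 -p-> p2 -p-> p3
First repeat at step 2: p3 was already visited.

So i = 1, j = 2, giving x = w[0:1] = p, y = w[1:2] = q, z = w[2:4] = pp.
Check: |xy| = 2 ≤ 4 and |y| = 1 ≥ 1. Reading y takes M from p3 back to p3, so every xyⁱz is accepted.
The DFA has 4 states, so the proof of the pumping lemma guarantees a repeated state among the first 4+1 visited; the segment between the two visits is the pumpable y.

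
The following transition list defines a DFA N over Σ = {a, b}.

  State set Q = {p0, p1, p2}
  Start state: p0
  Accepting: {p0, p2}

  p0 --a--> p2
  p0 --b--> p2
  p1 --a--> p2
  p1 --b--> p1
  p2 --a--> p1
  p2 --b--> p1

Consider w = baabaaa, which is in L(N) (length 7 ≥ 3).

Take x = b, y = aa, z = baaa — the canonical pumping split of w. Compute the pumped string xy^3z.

baaaaaabaaa

xy^3z = b·aa·aa·aa·baaa = baaaaaabaaa.
Reading y = aa takes N from p2 back to p2, so after x·y·y·y the machine is still in p2, and z then leads to the accepting state p2. Hence baaaaaabaaa ∈ L(N).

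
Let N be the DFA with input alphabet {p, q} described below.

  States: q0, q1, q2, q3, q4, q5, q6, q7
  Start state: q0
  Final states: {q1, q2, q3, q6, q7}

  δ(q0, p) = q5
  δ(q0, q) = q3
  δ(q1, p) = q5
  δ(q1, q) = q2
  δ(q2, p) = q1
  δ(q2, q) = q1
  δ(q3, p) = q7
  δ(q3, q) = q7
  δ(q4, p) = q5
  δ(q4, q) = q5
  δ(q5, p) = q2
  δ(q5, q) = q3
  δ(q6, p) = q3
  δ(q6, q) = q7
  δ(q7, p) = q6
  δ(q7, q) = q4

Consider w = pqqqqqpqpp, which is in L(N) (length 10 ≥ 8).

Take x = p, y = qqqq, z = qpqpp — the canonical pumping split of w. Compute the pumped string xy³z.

pqqqqqqqqqqqqqpqpp

xy^3z = p·qqqq·qqqq·qqqq·qpqpp = pqqqqqqqqqqqqqpqpp.
Reading y = qqqq takes N from q5 back to q5, so after x·y·y·y the machine is still in q5, and z then leads to the accepting state q2. Hence pqqqqqqqqqqqqqpqpp ∈ L(N).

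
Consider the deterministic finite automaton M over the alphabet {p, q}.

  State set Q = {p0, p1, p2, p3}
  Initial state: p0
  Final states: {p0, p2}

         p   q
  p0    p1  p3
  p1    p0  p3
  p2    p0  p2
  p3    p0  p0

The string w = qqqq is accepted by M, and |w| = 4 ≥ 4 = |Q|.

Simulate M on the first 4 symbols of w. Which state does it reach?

p0

Run of M on the first 4 characters of w = q q q q:
  step 0: p0  (start)
  step 1: p3  (read q: p0→p3)
  step 2: p0  (read q: p3→p0)
  step 3: p3  (read q: p0→p3)
  step 4: p0  (read q: p3→p0)

After reading 4 characters, M is in state p0.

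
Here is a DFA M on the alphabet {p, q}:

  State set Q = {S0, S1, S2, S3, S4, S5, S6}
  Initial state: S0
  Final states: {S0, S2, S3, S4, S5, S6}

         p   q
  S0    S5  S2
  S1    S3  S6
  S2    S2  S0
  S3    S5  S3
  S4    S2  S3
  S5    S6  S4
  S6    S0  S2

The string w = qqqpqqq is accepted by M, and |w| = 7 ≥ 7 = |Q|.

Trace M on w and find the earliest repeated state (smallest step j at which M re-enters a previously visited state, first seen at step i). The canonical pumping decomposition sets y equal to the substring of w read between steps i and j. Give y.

qq

Run of M on w = q q q p q q q:
  step 0: S0  (start)
  step 1: S2  (read q: S0→S2)
  step 2: S0  (read q: S2→S0)   ← first repeat (S0 seen earlier)
  step 3: S2  (read q: S0→S2)
  step 4: S2  (read p: S2→S2)
  step 5: S0  (read q: S2→S0)
  step 6: S2  (read q: S0→S2)
  step 7: S0  (read q: S2→S0)

So i = 0, j = 2, giving x = w[0:0] = ε, y = w[0:2] = qq, z = w[2:7] = qpqqq.
Check: |xy| = 2 ≤ 7 and |y| = 2 ≥ 1. Reading y takes M from S0 back to S0, so every xyⁱz is accepted.
With |Q| = 7, pigeonhole forces a state repeat no later than step 7; the substring read between the first and second visits to that state can be pumped.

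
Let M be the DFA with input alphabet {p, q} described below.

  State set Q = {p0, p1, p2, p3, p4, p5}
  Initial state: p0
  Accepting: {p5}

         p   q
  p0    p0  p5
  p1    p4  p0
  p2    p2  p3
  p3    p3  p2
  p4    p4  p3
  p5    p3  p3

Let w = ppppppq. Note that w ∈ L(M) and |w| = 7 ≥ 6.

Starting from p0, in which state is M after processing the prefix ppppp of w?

State sequence: p0 -p-> p0 -p-> p0 -p-> p0 -p-> p0 -p-> p0

After reading 5 characters, M is in state p0.

p0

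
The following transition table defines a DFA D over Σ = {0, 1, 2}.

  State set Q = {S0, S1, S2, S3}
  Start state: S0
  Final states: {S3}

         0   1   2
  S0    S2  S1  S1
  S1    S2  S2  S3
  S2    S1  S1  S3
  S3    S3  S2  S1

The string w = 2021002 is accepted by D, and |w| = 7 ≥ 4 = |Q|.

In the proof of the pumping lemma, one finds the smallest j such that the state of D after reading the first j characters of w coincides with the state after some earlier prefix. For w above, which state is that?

Run of D on w = 2 0 2 1 0 0 2:
  step 0: S0  (start)
  step 1: S1  (read 2: S0→S1)
  step 2: S2  (read 0: S1→S2)
  step 3: S3  (read 2: S2→S3)
  step 4: S2  (read 1: S3→S2)   ← first repeat (S2 seen earlier)
  step 5: S1  (read 0: S2→S1)
  step 6: S2  (read 0: S1→S2)
  step 7: S3  (read 2: S2→S3)

The earliest repeat is at step j = 4: D is in S2, which it already visited at step i = 2.

S2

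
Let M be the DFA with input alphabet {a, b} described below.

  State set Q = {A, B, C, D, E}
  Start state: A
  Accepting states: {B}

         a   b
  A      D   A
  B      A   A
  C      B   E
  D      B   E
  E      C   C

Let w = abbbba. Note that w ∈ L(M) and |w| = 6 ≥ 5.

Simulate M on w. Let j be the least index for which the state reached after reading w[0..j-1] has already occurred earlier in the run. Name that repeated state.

E

Run of M on w = a b b b b a:
  step 0: A  (start)
  step 1: D  (read a: A→D)
  step 2: E  (read b: D→E)
  step 3: C  (read b: E→C)
  step 4: E  (read b: C→E)   ← first repeat (E seen earlier)
  step 5: C  (read b: E→C)
  step 6: B  (read a: C→B)

The earliest repeat is at step j = 4: M is in E, which it already visited at step i = 2.
The DFA has 5 states, so the proof of the pumping lemma guarantees a repeated state among the first 5+1 visited; the segment between the two visits is the pumpable y.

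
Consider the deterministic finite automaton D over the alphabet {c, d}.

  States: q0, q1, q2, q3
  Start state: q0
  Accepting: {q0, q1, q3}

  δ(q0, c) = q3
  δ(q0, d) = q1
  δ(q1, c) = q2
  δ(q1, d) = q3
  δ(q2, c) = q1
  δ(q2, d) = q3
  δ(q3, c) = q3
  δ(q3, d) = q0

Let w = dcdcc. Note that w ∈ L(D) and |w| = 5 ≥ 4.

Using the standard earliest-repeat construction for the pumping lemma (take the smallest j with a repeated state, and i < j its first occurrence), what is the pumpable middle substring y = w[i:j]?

c

State sequence: q0 -d-> q1 -c-> q2 -d-> q3 -c-> q3 -c-> q3
First repeat at step 4: q3 was already visited.

So i = 3, j = 4, giving x = w[0:3] = dcd, y = w[3:4] = c, z = w[4:5] = c.
Check: |xy| = 4 ≤ 4 and |y| = 1 ≥ 1. Reading y takes D from q3 back to q3, so every xyⁱz is accepted.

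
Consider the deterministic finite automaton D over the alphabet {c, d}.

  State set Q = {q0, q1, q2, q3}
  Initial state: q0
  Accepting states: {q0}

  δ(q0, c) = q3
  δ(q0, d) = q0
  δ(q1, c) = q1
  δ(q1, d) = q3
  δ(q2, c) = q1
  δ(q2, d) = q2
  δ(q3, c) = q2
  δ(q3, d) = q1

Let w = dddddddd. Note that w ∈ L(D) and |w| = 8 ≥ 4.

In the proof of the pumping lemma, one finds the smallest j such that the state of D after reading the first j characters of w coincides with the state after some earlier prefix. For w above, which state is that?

State sequence: q0 -d-> q0 -d-> q0 -d-> q0 -d-> q0 -d-> q0 -d-> q0 -d-> q0 -d-> q0
First repeat at step 1: q0 was already visited.

The earliest repeat is at step j = 1: D is in q0, which it already visited at step i = 0.
Since D has 4 states, any run of length ≥ 4 visits 4+1 states, so by pigeonhole some state repeats within the first 4 steps — that repeat gives the pumpable loop.

q0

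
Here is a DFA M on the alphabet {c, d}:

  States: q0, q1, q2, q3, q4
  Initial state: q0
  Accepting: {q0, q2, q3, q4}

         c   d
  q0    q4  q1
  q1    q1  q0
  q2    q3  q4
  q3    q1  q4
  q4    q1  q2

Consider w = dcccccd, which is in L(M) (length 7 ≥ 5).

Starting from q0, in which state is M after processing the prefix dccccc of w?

q1

State sequence: q0 -d-> q1 -c-> q1 -c-> q1 -c-> q1 -c-> q1 -c-> q1

After reading 6 characters, M is in state q1.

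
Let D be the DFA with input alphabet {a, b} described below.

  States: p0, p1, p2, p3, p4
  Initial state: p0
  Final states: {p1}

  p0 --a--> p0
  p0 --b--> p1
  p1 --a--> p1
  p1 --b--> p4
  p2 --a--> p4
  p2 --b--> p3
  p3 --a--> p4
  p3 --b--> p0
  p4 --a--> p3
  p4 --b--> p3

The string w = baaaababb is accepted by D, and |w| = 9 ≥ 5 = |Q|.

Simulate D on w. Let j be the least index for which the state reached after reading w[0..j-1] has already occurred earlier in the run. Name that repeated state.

p1

State sequence: p0 -b-> p1 -a-> p1 -a-> p1 -a-> p1 -a-> p1 -b-> p4 -a-> p3 -b-> p0 -b-> p1
First repeat at step 2: p1 was already visited.

The earliest repeat is at step j = 2: D is in p1, which it already visited at step i = 1.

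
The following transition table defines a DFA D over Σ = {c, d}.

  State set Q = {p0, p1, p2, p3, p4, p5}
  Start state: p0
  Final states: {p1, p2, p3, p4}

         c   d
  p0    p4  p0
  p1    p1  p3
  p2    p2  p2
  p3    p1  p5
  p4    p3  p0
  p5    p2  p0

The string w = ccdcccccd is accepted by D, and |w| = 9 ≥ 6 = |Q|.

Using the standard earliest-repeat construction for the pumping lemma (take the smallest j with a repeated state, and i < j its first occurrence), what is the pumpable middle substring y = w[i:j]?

c

State sequence: p0 -c-> p4 -c-> p3 -d-> p5 -c-> p2 -c-> p2 -c-> p2 -c-> p2 -c-> p2 -d-> p2
First repeat at step 5: p2 was already visited.

So i = 4, j = 5, giving x = w[0:4] = ccdc, y = w[4:5] = c, z = w[5:9] = cccd.
Check: |xy| = 5 ≤ 6 and |y| = 1 ≥ 1. Reading y takes D from p2 back to p2, so every xyⁱz is accepted.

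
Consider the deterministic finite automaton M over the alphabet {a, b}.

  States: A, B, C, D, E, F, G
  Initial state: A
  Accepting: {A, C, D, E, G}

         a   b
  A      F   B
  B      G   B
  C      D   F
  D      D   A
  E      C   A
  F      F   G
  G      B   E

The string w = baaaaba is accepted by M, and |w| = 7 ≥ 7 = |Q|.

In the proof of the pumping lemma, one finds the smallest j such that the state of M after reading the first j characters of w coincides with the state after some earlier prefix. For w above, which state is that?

Run of M on w = b a a a a b a:
  step 0: A  (start)
  step 1: B  (read b: A→B)
  step 2: G  (read a: B→G)
  step 3: B  (read a: G→B)   ← first repeat (B seen earlier)
  step 4: G  (read a: B→G)
  step 5: B  (read a: G→B)
  step 6: B  (read b: B→B)
  step 7: G  (read a: B→G)

The earliest repeat is at step j = 3: M is in B, which it already visited at step i = 1.
The DFA has 7 states, so the proof of the pumping lemma guarantees a repeated state among the first 7+1 visited; the segment between the two visits is the pumpable y.

B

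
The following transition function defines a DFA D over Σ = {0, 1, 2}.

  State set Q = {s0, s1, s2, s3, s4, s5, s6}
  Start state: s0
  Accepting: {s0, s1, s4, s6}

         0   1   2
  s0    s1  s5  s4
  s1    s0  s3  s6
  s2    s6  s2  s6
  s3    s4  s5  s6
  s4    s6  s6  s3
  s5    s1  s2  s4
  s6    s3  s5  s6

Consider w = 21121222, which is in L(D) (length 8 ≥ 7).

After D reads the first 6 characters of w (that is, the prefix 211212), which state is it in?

State sequence: s0 -2-> s4 -1-> s6 -1-> s5 -2-> s4 -1-> s6 -2-> s6

After reading 6 characters, D is in state s6.
(This kind of state-tracing is the core of the pumping-lemma construction: with 7 states, pigeonhole forces a repeat within the first 7 steps.)

s6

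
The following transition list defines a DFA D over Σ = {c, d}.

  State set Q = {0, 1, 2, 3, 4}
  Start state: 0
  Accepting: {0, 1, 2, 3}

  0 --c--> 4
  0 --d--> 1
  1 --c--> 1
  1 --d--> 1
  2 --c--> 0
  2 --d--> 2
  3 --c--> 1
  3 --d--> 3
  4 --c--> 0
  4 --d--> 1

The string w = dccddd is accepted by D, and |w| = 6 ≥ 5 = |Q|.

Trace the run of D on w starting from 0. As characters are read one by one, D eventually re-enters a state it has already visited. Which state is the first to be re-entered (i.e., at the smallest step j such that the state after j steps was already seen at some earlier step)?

1

State sequence: 0 -d-> 1 -c-> 1 -c-> 1 -d-> 1 -d-> 1 -d-> 1
First repeat at step 2: 1 was already visited.

The earliest repeat is at step j = 2: D is in 1, which it already visited at step i = 1.
Since D has 5 states, any run of length ≥ 5 visits 5+1 states, so by pigeonhole some state repeats within the first 5 steps — that repeat gives the pumpable loop.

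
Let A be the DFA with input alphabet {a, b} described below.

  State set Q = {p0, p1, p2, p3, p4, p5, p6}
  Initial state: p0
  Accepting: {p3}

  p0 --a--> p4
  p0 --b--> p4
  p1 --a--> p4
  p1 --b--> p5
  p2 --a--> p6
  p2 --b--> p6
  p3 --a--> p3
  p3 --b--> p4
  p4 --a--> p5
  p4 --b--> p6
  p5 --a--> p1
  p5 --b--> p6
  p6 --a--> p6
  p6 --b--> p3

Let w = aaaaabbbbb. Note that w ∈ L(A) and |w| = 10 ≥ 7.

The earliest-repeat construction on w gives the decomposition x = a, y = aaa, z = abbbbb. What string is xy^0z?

aabbbbb

xy⁰z = xz = a·abbbbb = aabbbbb.
Reading y = aaa takes A from p4 back to p4, so after x the machine is still in p4, and z then leads to the accepting state p3. Hence aabbbbb ∈ L(A).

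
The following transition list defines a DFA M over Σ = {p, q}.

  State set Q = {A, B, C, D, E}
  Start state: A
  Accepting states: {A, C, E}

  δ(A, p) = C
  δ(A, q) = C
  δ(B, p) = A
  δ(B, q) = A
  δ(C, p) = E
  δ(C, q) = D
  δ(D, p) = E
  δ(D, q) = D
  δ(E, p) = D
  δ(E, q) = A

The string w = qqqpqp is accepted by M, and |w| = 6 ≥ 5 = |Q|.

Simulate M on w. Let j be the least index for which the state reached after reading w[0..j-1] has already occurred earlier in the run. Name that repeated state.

State sequence: A -q-> C -q-> D -q-> D -p-> E -q-> A -p-> C
First repeat at step 3: D was already visited.

The earliest repeat is at step j = 3: M is in D, which it already visited at step i = 2.
Since M has 5 states, any run of length ≥ 5 visits 5+1 states, so by pigeonhole some state repeats within the first 5 steps — that repeat gives the pumpable loop.

D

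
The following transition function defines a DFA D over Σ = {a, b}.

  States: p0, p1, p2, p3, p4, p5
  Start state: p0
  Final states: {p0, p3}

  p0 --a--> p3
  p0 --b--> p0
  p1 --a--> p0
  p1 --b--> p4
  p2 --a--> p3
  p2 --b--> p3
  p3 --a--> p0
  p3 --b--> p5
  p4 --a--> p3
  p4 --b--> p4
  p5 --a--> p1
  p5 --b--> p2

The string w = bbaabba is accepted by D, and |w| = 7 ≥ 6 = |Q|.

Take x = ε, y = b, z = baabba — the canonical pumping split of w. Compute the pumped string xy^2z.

xy^2z = ε·b·b·baabba = bbbaabba.
Reading y = b takes D from p0 back to p0, so after x·y·y the machine is still in p0, and z then leads to the accepting state p3. Hence bbbaabba ∈ L(D).

bbbaabba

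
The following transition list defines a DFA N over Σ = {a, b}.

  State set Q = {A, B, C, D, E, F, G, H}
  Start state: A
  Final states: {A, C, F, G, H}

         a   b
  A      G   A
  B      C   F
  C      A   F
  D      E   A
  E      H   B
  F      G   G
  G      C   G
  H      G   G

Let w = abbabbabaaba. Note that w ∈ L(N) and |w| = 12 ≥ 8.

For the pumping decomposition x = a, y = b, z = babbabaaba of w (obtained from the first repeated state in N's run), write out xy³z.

abbbbabbabaaba

xy^3z = a·b·b·b·babbabaaba = abbbbabbabaaba.
Reading y = b takes N from G back to G, so after x·y·y·y the machine is still in G, and z then leads to the accepting state G. Hence abbbbabbabaaba ∈ L(N).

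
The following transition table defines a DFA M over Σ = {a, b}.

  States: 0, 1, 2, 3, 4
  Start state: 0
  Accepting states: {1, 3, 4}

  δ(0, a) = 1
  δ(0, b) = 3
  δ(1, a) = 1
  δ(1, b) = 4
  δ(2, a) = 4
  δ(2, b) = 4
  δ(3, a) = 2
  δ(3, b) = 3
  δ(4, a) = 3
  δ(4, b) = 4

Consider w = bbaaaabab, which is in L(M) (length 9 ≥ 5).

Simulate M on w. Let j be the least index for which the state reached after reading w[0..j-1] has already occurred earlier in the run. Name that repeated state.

State sequence: 0 -b-> 3 -b-> 3 -a-> 2 -a-> 4 -a-> 3 -a-> 2 -b-> 4 -a-> 3 -b-> 3
First repeat at step 2: 3 was already visited.

The earliest repeat is at step j = 2: M is in 3, which it already visited at step i = 1.
With |Q| = 5, pigeonhole forces a state repeat no later than step 5; the substring read between the first and second visits to that state can be pumped.

3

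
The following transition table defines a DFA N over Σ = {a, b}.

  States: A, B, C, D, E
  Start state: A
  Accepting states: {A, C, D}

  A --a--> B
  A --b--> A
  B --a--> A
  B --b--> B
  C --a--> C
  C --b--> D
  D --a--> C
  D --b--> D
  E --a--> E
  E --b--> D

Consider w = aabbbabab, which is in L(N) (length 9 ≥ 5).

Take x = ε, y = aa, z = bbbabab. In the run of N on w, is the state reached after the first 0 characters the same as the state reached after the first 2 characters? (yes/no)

State sequence: A -a-> B -a-> A

After x (step 0): A. After xy (step 2): A.
They match, so y = aa drives N around a cycle from A back to itself; pumping y any number of times keeps N in A before reading z, and xyⁱz ∈ L(N) for every i ≥ 0.

yes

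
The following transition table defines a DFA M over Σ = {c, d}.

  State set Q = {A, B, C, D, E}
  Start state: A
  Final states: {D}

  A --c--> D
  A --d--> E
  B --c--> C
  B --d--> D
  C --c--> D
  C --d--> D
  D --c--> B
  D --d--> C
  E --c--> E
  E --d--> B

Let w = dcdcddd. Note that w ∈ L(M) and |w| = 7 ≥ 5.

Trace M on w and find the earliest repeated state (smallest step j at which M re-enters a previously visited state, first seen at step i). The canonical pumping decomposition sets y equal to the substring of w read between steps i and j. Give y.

State sequence: A -d-> E -c-> E -d-> B -c-> C -d-> D -d-> C -d-> D
First repeat at step 2: E was already visited.

So i = 1, j = 2, giving x = w[0:1] = d, y = w[1:2] = c, z = w[2:7] = dcddd.
Check: |xy| = 2 ≤ 5 and |y| = 1 ≥ 1. Reading y takes M from E back to E, so every xyⁱz is accepted.
The DFA has 5 states, so the proof of the pumping lemma guarantees a repeated state among the first 5+1 visited; the segment between the two visits is the pumpable y.

c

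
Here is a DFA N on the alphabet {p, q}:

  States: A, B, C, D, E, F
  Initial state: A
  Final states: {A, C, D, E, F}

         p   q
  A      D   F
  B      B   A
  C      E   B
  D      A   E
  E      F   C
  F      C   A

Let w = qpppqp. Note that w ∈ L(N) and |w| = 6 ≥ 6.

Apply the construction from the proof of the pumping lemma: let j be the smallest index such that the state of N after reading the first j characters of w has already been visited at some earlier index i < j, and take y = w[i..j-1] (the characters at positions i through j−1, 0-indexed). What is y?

ppp

Run of N on w = q p p p q p:
  step 0: A  (start)
  step 1: F  (read q: A→F)
  step 2: C  (read p: F→C)
  step 3: E  (read p: C→E)
  step 4: F  (read p: E→F)   ← first repeat (F seen earlier)
  step 5: A  (read q: F→A)
  step 6: D  (read p: A→D)

So i = 1, j = 4, giving x = w[0:1] = q, y = w[1:4] = ppp, z = w[4:6] = qp.
Check: |xy| = 4 ≤ 6 and |y| = 3 ≥ 1. Reading y takes N from F back to F, so every xyⁱz is accepted.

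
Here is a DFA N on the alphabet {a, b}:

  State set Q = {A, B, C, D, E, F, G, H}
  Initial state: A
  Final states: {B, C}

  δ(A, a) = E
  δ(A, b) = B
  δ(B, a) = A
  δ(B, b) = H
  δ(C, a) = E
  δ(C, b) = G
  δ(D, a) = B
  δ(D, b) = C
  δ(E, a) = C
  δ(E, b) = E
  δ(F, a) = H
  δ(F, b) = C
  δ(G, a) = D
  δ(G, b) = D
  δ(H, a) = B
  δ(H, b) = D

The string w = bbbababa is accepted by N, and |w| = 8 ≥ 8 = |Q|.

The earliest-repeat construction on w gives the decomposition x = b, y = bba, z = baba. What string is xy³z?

bbbabbabbababa

xy^3z = b·bba·bba·bba·baba = bbbabbabbababa.
Reading y = bba takes N from B back to B, so after x·y·y·y the machine is still in B, and z then leads to the accepting state B. Hence bbbabbabbababa ∈ L(N).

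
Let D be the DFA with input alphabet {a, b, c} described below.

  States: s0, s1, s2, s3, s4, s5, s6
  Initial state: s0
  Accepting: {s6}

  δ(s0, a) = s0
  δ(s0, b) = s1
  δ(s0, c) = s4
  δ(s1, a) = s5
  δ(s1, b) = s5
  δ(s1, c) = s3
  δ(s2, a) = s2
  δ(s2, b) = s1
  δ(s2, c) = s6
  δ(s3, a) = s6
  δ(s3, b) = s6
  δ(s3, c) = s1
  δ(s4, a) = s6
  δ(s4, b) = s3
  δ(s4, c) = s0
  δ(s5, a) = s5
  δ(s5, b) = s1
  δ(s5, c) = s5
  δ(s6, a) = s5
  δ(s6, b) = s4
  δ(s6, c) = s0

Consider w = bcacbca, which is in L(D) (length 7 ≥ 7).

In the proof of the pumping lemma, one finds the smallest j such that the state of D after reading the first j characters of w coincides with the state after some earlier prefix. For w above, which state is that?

s0

State sequence: s0 -b-> s1 -c-> s3 -a-> s6 -c-> s0 -b-> s1 -c-> s3 -a-> s6
First repeat at step 4: s0 was already visited.

The earliest repeat is at step j = 4: D is in s0, which it already visited at step i = 0.
Pumping length from the standard proof: p = 7 (the number of states). The repeated state found above gives |xy| = j ≤ 7 and |y| = j − i ≥ 1.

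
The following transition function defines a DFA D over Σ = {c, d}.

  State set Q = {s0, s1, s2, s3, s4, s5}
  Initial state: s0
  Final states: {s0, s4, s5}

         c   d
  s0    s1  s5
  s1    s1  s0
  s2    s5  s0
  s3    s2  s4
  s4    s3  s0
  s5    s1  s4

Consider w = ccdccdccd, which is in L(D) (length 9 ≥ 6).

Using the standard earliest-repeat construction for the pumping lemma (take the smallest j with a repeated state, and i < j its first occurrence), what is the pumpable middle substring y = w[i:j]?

Run of D on w = c c d c c d c c d:
  step 0: s0  (start)
  step 1: s1  (read c: s0→s1)
  step 2: s1  (read c: s1→s1)   ← first repeat (s1 seen earlier)
  step 3: s0  (read d: s1→s0)
  step 4: s1  (read c: s0→s1)
  step 5: s1  (read c: s1→s1)
  step 6: s0  (read d: s1→s0)
  step 7: s1  (read c: s0→s1)
  step 8: s1  (read c: s1→s1)
  step 9: s0  (read d: s1→s0)

So i = 1, j = 2, giving x = w[0:1] = c, y = w[1:2] = c, z = w[2:9] = dccdccd.
Check: |xy| = 2 ≤ 6 and |y| = 1 ≥ 1. Reading y takes D from s1 back to s1, so every xyⁱz is accepted.
With |Q| = 6, pigeonhole forces a state repeat no later than step 6; the substring read between the first and second visits to that state can be pumped.

c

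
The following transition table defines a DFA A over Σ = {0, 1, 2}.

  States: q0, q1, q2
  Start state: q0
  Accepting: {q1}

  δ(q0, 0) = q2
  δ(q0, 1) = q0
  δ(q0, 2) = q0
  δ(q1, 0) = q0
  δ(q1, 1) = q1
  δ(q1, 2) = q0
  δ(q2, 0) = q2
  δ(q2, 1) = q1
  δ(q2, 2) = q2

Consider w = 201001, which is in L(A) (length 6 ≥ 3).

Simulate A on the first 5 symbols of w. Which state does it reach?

q2

Run of A on the first 5 characters of w = 2 0 1 0 0:
  step 0: q0  (start)
  step 1: q0  (read 2: q0→q0)
  step 2: q2  (read 0: q0→q2)
  step 3: q1  (read 1: q2→q1)
  step 4: q0  (read 0: q1→q0)
  step 5: q2  (read 0: q0→q2)

After reading 5 characters, A is in state q2.
(This kind of state-tracing is the core of the pumping-lemma construction: with 3 states, pigeonhole forces a repeat within the first 3 steps.)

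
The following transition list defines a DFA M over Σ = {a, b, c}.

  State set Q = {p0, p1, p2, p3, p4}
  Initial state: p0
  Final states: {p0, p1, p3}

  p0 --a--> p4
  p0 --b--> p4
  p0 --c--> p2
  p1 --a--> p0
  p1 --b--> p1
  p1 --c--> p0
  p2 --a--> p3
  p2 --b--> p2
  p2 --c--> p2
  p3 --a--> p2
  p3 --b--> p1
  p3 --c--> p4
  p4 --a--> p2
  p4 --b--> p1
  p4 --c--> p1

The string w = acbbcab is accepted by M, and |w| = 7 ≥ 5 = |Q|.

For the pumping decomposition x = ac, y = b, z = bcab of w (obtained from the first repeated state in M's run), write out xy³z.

xy^3z = ac·b·b·b·bcab = acbbbbcab.
Reading y = b takes M from p1 back to p1, so after x·y·y·y the machine is still in p1, and z then leads to the accepting state p1. Hence acbbbbcab ∈ L(M).

acbbbbcab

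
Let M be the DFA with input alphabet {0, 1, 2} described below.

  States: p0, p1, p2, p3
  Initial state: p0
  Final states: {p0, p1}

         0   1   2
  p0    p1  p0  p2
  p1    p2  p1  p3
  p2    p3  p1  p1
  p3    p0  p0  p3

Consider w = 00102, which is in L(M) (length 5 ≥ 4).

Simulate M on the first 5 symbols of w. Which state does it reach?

p1

State sequence: p0 -0-> p1 -0-> p2 -1-> p1 -0-> p2 -2-> p1

After reading 5 characters, M is in state p1.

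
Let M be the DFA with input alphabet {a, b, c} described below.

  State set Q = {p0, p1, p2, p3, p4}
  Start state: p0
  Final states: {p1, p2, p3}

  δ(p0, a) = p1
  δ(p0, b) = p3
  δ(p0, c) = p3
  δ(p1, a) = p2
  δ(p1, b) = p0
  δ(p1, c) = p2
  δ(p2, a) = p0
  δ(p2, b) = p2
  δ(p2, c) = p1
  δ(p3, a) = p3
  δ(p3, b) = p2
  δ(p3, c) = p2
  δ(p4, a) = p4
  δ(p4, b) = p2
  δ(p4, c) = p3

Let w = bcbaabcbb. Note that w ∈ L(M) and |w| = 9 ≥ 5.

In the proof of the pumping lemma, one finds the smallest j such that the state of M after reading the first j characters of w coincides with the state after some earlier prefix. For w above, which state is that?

State sequence: p0 -b-> p3 -c-> p2 -b-> p2 -a-> p0 -a-> p1 -b-> p0 -c-> p3 -b-> p2 -b-> p2
First repeat at step 3: p2 was already visited.

The earliest repeat is at step j = 3: M is in p2, which it already visited at step i = 2.
The DFA has 5 states, so the proof of the pumping lemma guarantees a repeated state among the first 5+1 visited; the segment between the two visits is the pumpable y.

p2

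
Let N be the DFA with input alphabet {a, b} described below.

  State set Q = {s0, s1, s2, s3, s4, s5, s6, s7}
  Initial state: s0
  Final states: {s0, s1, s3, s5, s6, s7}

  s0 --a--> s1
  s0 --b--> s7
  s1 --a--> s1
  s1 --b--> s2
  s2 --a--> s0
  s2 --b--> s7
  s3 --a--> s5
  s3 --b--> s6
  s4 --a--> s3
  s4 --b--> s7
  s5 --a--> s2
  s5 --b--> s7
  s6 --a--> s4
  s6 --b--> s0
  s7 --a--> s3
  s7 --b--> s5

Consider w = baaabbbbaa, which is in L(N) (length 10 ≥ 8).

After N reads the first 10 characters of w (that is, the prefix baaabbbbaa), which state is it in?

State sequence: s0 -b-> s7 -a-> s3 -a-> s5 -a-> s2 -b-> s7 -b-> s5 -b-> s7 -b-> s5 -a-> s2 -a-> s0

After reading 10 characters, N is in state s0.
(This kind of state-tracing is the core of the pumping-lemma construction: with 8 states, pigeonhole forces a repeat within the first 8 steps.)

s0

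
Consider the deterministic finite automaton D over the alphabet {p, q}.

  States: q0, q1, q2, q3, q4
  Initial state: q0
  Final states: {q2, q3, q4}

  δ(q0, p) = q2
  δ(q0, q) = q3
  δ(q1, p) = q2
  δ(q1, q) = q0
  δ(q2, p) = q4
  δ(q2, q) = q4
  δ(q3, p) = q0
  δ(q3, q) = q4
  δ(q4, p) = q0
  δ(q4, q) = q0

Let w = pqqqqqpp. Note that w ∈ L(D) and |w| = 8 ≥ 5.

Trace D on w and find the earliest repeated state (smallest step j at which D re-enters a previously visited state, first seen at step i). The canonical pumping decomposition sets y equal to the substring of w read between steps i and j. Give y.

Run of D on w = p q q q q q p p:
  step 0: q0  (start)
  step 1: q2  (read p: q0→q2)
  step 2: q4  (read q: q2→q4)
  step 3: q0  (read q: q4→q0)   ← first repeat (q0 seen earlier)
  step 4: q3  (read q: q0→q3)
  step 5: q4  (read q: q3→q4)
  step 6: q0  (read q: q4→q0)
  step 7: q2  (read p: q0→q2)
  step 8: q4  (read p: q2→q4)

So i = 0, j = 3, giving x = w[0:0] = ε, y = w[0:3] = pqq, z = w[3:8] = qqqpp.
Check: |xy| = 3 ≤ 5 and |y| = 3 ≥ 1. Reading y takes D from q0 back to q0, so every xyⁱz is accepted.

pqq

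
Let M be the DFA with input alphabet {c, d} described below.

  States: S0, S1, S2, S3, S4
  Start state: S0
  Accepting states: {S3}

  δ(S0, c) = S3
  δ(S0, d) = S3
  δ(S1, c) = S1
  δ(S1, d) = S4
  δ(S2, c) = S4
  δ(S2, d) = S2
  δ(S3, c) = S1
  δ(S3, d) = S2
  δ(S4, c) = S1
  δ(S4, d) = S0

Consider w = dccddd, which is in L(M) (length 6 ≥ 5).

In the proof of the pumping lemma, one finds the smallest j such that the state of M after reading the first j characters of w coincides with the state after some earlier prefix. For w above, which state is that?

S1

State sequence: S0 -d-> S3 -c-> S1 -c-> S1 -d-> S4 -d-> S0 -d-> S3
First repeat at step 3: S1 was already visited.

The earliest repeat is at step j = 3: M is in S1, which it already visited at step i = 2.
With |Q| = 5, pigeonhole forces a state repeat no later than step 5; the substring read between the first and second visits to that state can be pumped.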